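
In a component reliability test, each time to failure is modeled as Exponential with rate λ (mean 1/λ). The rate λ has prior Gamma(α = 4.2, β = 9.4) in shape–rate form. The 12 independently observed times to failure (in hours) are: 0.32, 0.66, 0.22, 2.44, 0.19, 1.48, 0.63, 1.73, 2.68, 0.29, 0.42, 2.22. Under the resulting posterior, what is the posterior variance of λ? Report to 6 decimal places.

0.031494

With a Gamma(shape α, rate β) prior on the exponential rate λ, the posterior after n observations with total T = Σxᵢ is Gamma(α+n, β+T).
Sum of observations T = 13.28 hours; n = 12.
Posterior: Gamma(4.2+12, 9.4+13.28) = Gamma(16.2, 22.68).
Var = α/β² = 0.031494.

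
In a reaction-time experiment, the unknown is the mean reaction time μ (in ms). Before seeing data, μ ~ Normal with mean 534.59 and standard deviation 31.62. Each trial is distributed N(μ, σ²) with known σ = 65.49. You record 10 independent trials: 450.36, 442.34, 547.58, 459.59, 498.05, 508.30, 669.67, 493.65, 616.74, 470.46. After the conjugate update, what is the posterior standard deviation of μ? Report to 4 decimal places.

17.3246

For Normal data with known variance σ², a Normal(μ₀, σ₀²) prior on μ is conjugate. Posterior precision = 1/σ₀² + n/σ²; posterior mean is the precision-weighted average of μ₀ and x̄.
σ₀² = 31.62² = 999.8244, σ² = 65.49² = 4288.9401; σ² + n·σ₀² = 4288.9401 + 10·999.8244 = 14287.1841.
Posterior precision = 1/σ₀² + n/σ² = 1/999.8244 + 10/4288.9401 = (σ² + n·σ₀²)/(σ₀²σ²) = 14287.1841/(999.8244·4288.9401); posterior variance σₙ² = σ₀²σ²/(σ² + n·σ₀²) = 999.8244·4288.9401/14287.1841 = 300.142207.
Posterior SD = √σₙ² = √(999.8244·4288.9401/14287.1841) = 17.3246.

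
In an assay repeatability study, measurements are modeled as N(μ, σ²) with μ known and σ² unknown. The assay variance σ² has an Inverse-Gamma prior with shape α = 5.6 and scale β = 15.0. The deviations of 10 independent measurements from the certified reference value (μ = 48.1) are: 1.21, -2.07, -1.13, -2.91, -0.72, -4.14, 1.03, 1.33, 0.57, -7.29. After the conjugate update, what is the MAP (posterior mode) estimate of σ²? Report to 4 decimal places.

5.1487

With known mean μ and an Inverse-Gamma(α, β) prior on σ², the Normal likelihood is conjugate: posterior is Inv-Gamma(α + n/2, β + Σ(xᵢ−μ)²/2).
Σ(xᵢ−μ)² = (1.21)² + (-2.07)² + (-1.13)² + (-2.91)² + (-0.72)² + (-4.14)² + (1.03)² + (1.33)² + (0.57)² + (-7.29)² = 89.4508.
Posterior: Inv-Gamma(5.6 + 10/2, 15.0 + 89.4508/2) = Inv-Gamma(10.60, 59.72540).
Mode = β/(α+1) = 59.72540/11.60 = 5.1487.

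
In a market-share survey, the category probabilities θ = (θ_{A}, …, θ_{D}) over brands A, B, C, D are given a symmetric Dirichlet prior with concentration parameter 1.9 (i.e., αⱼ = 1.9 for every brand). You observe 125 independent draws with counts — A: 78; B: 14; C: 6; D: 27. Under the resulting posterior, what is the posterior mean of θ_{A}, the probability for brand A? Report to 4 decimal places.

0.6026

The Dirichlet prior is conjugate to the Multinomial likelihood: each posterior αⱼ = prior αⱼ + observed count nⱼ.
Posterior concentration: (79.9, 15.9, 7.9, 28.9), total = 132.6.
E[θ_{A}|data] = α_{A}/Σα = 79.9/132.6 = 0.6026.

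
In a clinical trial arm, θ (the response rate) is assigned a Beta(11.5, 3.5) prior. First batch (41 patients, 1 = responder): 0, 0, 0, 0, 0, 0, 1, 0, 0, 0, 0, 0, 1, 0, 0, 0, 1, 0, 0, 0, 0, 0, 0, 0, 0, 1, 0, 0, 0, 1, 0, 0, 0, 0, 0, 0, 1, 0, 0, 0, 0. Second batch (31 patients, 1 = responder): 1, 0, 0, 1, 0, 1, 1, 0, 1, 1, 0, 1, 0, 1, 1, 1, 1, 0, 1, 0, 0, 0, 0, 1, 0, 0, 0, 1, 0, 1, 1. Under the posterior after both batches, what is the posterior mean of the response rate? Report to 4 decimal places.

0.3851

The Beta prior is conjugate to a Binomial/Bernoulli likelihood; the update adds successes to α and failures to β.
After batch 1: Beta(11.5+6, 3.5+35) = Beta(17.5, 38.5).
After batch 2: Beta(17.5+16, 38.5+15) = Beta(33.5, 53.5).
Posterior mean = α/(α+β) = 33.5/87.0 = 0.3851.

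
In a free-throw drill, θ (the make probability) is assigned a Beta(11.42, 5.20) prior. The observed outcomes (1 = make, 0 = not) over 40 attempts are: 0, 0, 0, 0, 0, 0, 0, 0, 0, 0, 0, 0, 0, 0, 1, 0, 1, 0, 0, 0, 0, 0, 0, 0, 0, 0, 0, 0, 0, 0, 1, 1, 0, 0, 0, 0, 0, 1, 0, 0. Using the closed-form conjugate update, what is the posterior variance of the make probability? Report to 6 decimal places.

The Beta prior is conjugate to a Binomial/Bernoulli likelihood; the update adds successes to α and failures to β.
Posterior: Beta(α+k, β+n−k) = Beta(11.42+5, 5.20+35) = Beta(16.42, 40.20).
Var = αβ/((α+β)²(α+β+1)) = 16.42·40.20/(56.62²·57.62) = 0.003573.

0.003573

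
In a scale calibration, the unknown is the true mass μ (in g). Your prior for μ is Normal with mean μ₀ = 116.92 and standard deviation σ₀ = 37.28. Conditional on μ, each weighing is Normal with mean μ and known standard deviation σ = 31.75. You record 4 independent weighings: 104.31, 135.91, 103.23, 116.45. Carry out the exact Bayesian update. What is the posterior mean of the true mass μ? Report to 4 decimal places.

115.2736

For Normal data with known variance σ², a Normal(μ₀, σ₀²) prior on μ is conjugate. Posterior precision = 1/σ₀² + n/σ²; posterior mean is the precision-weighted average of μ₀ and x̄.
Σxᵢ = 104.31 + 135.91 + 103.23 + 116.45 = 459.9, so n·x̄ = 459.9.
σ₀² = 37.28² = 1389.7984, σ² = 31.75² = 1008.0625; σ² + n·σ₀² = 1008.0625 + 4·1389.7984 = 6567.2561.
Posterior mean = (μ₀/σ₀² + n·x̄/σ²)/(1/σ₀² + n/σ²) = (σ²·μ₀ + σ₀²·n·x̄)/(σ² + n·σ₀²) = (1008.0625·116.92 + 1389.7984·459.9)/6567.2561 = 757030.95166/6567.2561 = 115.2736.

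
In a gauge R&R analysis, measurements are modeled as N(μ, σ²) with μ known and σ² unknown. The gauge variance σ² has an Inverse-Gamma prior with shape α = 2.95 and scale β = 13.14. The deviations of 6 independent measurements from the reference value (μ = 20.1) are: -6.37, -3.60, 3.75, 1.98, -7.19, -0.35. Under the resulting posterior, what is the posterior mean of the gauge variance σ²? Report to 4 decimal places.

With known mean μ and an Inverse-Gamma(α, β) prior on σ², the Normal likelihood is conjugate: posterior is Inv-Gamma(α + n/2, β + Σ(xᵢ−μ)²/2).
Σ(xᵢ−μ)² = (-6.37)² + (-3.60)² + (3.75)² + (1.98)² + (-7.19)² + (-0.35)² = 123.3384.
Posterior: Inv-Gamma(2.95 + 6/2, 13.14 + 123.3384/2) = Inv-Gamma(5.95, 74.80920).
E[σ²|data] = β/(α−1) = 74.80920/4.95 = 15.1130.

15.1130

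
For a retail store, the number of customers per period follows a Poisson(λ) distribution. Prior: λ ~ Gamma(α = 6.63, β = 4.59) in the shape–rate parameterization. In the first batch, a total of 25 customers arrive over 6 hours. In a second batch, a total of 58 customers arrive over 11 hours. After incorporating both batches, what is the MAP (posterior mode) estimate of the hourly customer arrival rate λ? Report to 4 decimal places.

With a Gamma(shape α, rate β) prior, the Poisson likelihood is conjugate: the posterior is Gamma(α + ΣXᵢ, β + n).
After batch 1: Gamma(α+S, β+n) = Gamma(6.63+25, 4.59+6) = Gamma(31.63, 10.59).
After batch 2: Gamma(α+S, β+n) = Gamma(31.63+58, 10.59+11) = Gamma(89.63, 21.59).
Mode of Gamma(α,β) for α≥1 is (α−1)/β = 88.63/21.59 = 4.1051.

4.1051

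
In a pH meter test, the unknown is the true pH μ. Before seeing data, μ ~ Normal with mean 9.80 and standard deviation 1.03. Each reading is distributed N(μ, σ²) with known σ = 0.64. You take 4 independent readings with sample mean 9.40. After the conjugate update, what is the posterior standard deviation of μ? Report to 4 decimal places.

For Normal data with known variance σ², a Normal(μ₀, σ₀²) prior on μ is conjugate. Posterior precision = 1/σ₀² + n/σ²; posterior mean is the precision-weighted average of μ₀ and x̄.
σ₀² = 1.03² = 1.0609, σ² = 0.64² = 0.4096; σ² + n·σ₀² = 0.4096 + 4·1.0609 = 4.6532.
Posterior precision = 1/σ₀² + n/σ² = 1/1.0609 + 4/0.4096 = (σ² + n·σ₀²)/(σ₀²σ²) = 4.6532/(1.0609·0.4096); posterior variance σₙ² = σ₀²σ²/(σ² + n·σ₀²) = 1.0609·0.4096/4.6532 = 0.093386.
Posterior SD = √σₙ² = √(1.0609·0.4096/4.6532) = 0.3056.

0.3056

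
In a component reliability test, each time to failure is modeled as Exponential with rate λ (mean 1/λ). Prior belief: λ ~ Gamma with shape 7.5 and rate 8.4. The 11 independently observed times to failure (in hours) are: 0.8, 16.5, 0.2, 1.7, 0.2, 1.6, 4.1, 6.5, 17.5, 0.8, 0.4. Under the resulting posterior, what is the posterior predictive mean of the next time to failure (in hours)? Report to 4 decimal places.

3.3543

With a Gamma(shape α, rate β) prior on the exponential rate λ, the posterior after n observations with total T = Σxᵢ is Gamma(α+n, β+T).
Sum of observations T = 50.3 hours; n = 11.
Posterior: Gamma(7.5+11, 8.4+50.3) = Gamma(18.5, 58.7).
The predictive distribution for the next observation is Lomax; its mean is β/(α−1) = 58.7/17.5 = 3.3543.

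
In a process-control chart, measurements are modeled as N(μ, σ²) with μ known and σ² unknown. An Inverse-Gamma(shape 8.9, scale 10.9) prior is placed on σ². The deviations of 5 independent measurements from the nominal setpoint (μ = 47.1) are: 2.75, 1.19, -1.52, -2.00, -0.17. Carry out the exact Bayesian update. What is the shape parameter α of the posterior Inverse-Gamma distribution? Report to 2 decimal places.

With known mean μ and an Inverse-Gamma(α, β) prior on σ², the Normal likelihood is conjugate: posterior is Inv-Gamma(α + n/2, β + Σ(xᵢ−μ)²/2).
Σ(xᵢ−μ)² = (2.75)² + (1.19)² + (-1.52)² + (-2.00)² + (-0.17)² = 15.3179.
Posterior: Inv-Gamma(8.9 + 5/2, 10.9 + 15.3179/2) = Inv-Gamma(11.40, 18.55895).
Posterior α = 11.40.

11.40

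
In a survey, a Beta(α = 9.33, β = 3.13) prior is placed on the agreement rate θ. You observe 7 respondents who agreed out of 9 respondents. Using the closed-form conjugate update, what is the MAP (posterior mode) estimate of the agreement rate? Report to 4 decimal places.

0.7878

The Beta prior is conjugate to a Binomial/Bernoulli likelihood; the update adds successes to α and failures to β.
Posterior: Beta(α+k, β+n−k) = Beta(9.33+7, 3.13+2) = Beta(16.33, 5.13).
Mode of Beta(a,b) for a,b>1 is (a−1)/(a+b−2) = 15.33/19.46 = 0.7878.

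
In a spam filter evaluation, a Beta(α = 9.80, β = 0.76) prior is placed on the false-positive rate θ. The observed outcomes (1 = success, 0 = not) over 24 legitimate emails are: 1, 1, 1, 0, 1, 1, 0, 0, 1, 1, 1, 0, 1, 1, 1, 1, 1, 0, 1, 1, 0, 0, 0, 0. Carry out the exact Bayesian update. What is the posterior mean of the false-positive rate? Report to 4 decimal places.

The Beta prior is conjugate to a Binomial/Bernoulli likelihood; the update adds successes to α and failures to β.
Posterior: Beta(α+k, β+n−k) = Beta(9.80+15, 0.76+9) = Beta(24.80, 9.76).
Posterior mean = α/(α+β) = 24.80/34.56 = 0.7176.

0.7176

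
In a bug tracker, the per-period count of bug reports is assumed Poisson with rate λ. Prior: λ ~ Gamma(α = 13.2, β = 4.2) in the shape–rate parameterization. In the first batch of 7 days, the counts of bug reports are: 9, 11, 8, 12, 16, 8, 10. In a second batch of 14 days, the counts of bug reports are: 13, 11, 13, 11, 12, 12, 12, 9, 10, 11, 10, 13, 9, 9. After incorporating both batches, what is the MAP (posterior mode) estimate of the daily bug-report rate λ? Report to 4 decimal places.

9.5714

With a Gamma(shape α, rate β) prior, the Poisson likelihood is conjugate: the posterior is Gamma(α + ΣXᵢ, β + n).
Batch 1: sum of counts S = 74 over n = 7 days.
After batch 1: Gamma(α+S, β+n) = Gamma(13.2+74, 4.2+7) = Gamma(87.2, 11.2).
Batch 2: sum of counts S = 155 over n = 14 days.
After batch 2: Gamma(α+S, β+n) = Gamma(87.2+155, 11.2+14) = Gamma(242.2, 25.2).
Mode of Gamma(α,β) for α≥1 is (α−1)/β = 241.2/25.2 = 9.5714.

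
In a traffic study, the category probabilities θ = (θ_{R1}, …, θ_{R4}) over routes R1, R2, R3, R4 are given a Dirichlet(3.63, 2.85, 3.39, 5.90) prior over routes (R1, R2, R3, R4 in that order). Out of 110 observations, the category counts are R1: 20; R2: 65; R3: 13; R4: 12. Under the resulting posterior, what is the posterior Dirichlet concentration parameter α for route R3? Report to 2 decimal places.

16.39

The Dirichlet prior is conjugate to the Multinomial likelihood: each posterior αⱼ = prior αⱼ + observed count nⱼ.
Posterior concentration: (23.63, 67.85, 16.39, 17.90), total = 125.77.
α_{R3} = 3.39 + 13 = 16.39.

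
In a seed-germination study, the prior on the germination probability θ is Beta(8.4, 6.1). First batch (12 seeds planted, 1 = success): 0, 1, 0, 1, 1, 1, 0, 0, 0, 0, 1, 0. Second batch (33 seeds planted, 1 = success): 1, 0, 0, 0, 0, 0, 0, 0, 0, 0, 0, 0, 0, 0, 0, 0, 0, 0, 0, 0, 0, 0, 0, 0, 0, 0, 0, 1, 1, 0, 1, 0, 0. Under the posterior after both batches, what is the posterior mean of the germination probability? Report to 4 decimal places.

The Beta prior is conjugate to a Binomial/Bernoulli likelihood; the update adds successes to α and failures to β.
After batch 1: Beta(8.4+5, 6.1+7) = Beta(13.4, 13.1).
After batch 2: Beta(13.4+4, 13.1+29) = Beta(17.4, 42.1).
Posterior mean = α/(α+β) = 17.4/59.5 = 0.2924.

0.2924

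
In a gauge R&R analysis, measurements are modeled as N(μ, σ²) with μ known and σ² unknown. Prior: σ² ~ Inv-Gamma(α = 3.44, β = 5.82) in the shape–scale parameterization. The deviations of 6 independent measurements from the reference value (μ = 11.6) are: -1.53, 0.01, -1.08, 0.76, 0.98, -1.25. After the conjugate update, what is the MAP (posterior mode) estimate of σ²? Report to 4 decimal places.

1.2263

With known mean μ and an Inverse-Gamma(α, β) prior on σ², the Normal likelihood is conjugate: posterior is Inv-Gamma(α + n/2, β + Σ(xᵢ−μ)²/2).
Σ(xᵢ−μ)² = (-1.53)² + (0.01)² + (-1.08)² + (0.76)² + (0.98)² + (-1.25)² = 6.6079.
Posterior: Inv-Gamma(3.44 + 6/2, 5.82 + 6.6079/2) = Inv-Gamma(6.44, 9.12395).
Mode = β/(α+1) = 9.12395/7.44 = 1.2263.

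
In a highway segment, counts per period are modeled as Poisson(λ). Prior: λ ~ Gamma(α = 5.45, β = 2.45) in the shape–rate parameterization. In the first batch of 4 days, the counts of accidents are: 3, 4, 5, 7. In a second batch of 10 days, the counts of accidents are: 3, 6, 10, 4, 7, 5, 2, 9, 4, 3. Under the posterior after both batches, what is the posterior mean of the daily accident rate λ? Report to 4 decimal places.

With a Gamma(shape α, rate β) prior, the Poisson likelihood is conjugate: the posterior is Gamma(α + ΣXᵢ, β + n).
Batch 1: sum of counts S = 19 over n = 4 days.
After batch 1: Gamma(α+S, β+n) = Gamma(5.45+19, 2.45+4) = Gamma(24.45, 6.45).
Batch 2: sum of counts S = 53 over n = 10 days.
After batch 2: Gamma(α+S, β+n) = Gamma(24.45+53, 6.45+10) = Gamma(77.45, 16.45).
Posterior mean = α/β = 77.45/16.45 = 4.7082.

4.7082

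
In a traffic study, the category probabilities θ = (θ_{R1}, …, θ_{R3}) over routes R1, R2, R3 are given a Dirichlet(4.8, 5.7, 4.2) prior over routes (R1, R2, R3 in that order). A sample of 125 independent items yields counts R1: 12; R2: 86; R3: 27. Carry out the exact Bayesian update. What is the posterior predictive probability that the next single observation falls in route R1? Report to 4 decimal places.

0.1203

The Dirichlet prior is conjugate to the Multinomial likelihood: each posterior αⱼ = prior αⱼ + observed count nⱼ.
Posterior concentration: (16.8, 91.7, 31.2), total = 139.7.
P(next = R1 | data) = α_{R1}/Σα = 0.1203.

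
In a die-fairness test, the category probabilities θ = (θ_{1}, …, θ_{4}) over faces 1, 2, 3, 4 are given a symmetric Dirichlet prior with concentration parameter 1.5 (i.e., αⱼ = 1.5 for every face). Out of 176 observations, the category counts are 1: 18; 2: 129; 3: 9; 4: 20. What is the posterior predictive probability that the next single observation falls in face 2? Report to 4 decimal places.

The Dirichlet prior is conjugate to the Multinomial likelihood: each posterior αⱼ = prior αⱼ + observed count nⱼ.
Posterior concentration: (19.5, 130.5, 10.5, 21.5), total = 182.0.
P(next = 2 | data) = α_{2}/Σα = 0.7170.

0.7170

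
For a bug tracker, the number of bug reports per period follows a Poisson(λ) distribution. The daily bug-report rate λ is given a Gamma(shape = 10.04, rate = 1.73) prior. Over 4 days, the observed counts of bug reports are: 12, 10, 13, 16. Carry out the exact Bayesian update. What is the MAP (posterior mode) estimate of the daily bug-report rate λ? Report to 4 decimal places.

With a Gamma(shape α, rate β) prior, the Poisson likelihood is conjugate: the posterior is Gamma(α + ΣXᵢ, β + n).
Sum of counts S = 51 over n = 4 days.
Posterior: Gamma(α+S, β+n) = Gamma(10.04+51, 1.73+4) = Gamma(61.04, 5.73).
Mode of Gamma(α,β) for α≥1 is (α−1)/β = 60.04/5.73 = 10.4782.

10.4782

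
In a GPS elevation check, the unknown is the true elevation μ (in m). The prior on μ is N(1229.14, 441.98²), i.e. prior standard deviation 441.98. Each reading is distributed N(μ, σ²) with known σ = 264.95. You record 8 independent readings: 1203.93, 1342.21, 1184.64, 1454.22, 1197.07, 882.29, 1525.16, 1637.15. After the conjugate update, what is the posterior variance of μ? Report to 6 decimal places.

8397.598858

For Normal data with known variance σ², a Normal(μ₀, σ₀²) prior on μ is conjugate. Posterior precision = 1/σ₀² + n/σ²; posterior mean is the precision-weighted average of μ₀ and x̄.
σ₀² = 441.98² = 195346.3204, σ² = 264.95² = 70198.5025; σ² + n·σ₀² = 70198.5025 + 8·195346.3204 = 1632969.0657.
Posterior precision = 1/σ₀² + n/σ² = 1/195346.3204 + 8/70198.5025 = (σ² + n·σ₀²)/(σ₀²σ²) = 1632969.0657/(195346.3204·70198.5025); posterior variance σₙ² = σ₀²σ²/(σ² + n·σ₀²) = 195346.3204·70198.5025/1632969.0657 = 8397.598858.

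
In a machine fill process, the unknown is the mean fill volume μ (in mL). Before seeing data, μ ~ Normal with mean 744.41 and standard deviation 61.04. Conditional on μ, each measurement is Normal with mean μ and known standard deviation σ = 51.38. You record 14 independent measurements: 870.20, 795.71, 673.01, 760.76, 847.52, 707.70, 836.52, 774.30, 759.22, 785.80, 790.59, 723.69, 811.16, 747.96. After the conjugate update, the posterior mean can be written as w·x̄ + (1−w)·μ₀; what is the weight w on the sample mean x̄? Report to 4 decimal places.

0.9518

For Normal data with known variance σ², a Normal(μ₀, σ₀²) prior on μ is conjugate. Posterior precision = 1/σ₀² + n/σ²; posterior mean is the precision-weighted average of μ₀ and x̄.
σ₀² = 61.04² = 3725.8816, σ² = 51.38² = 2639.9044. Prior precision 1/σ₀² = 1/3725.8816; data precision n/σ² = 14/2639.9044.
w = (n/σ²)/(1/σ₀² + n/σ²) = n·σ₀²/(σ² + n·σ₀²) = 14·3725.8816/(2639.9044 + 14·3725.8816) = 52162.3424/54802.2468 = 0.9518.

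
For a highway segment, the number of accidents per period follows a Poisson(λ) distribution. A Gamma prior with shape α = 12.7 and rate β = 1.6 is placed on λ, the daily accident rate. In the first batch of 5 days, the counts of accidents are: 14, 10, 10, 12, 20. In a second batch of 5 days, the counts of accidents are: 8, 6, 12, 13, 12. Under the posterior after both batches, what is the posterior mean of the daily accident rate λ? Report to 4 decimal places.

11.1810

With a Gamma(shape α, rate β) prior, the Poisson likelihood is conjugate: the posterior is Gamma(α + ΣXᵢ, β + n).
Batch 1: sum of counts S = 66 over n = 5 days.
After batch 1: Gamma(α+S, β+n) = Gamma(12.7+66, 1.6+5) = Gamma(78.7, 6.6).
Batch 2: sum of counts S = 51 over n = 5 days.
After batch 2: Gamma(α+S, β+n) = Gamma(78.7+51, 6.6+5) = Gamma(129.7, 11.6).
Posterior mean = α/β = 129.7/11.6 = 11.1810.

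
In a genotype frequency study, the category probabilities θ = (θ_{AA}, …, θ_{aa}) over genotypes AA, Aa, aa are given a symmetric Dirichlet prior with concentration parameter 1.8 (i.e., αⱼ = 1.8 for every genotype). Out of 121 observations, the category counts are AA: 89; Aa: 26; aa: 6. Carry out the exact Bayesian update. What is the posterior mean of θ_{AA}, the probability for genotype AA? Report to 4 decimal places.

0.7184

The Dirichlet prior is conjugate to the Multinomial likelihood: each posterior αⱼ = prior αⱼ + observed count nⱼ.
Posterior concentration: (90.8, 27.8, 7.8), total = 126.4.
E[θ_{AA}|data] = α_{AA}/Σα = 90.8/126.4 = 0.7184.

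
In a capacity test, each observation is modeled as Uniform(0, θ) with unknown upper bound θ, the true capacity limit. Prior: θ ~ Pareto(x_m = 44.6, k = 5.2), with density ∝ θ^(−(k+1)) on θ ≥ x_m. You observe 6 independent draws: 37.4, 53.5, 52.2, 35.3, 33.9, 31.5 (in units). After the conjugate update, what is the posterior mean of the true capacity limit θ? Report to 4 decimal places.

A Pareto(scale x_m, shape k) prior on the upper bound θ of Uniform(0, θ) is conjugate: posterior is Pareto(max(x_m, max xᵢ), k + n).
Sample maximum = 53.5; prior scale x_m = 44.6 → posterior scale = max = 53.5.
Posterior shape = 5.2 + 6 = 11.2.
E[θ|data] = k·x_m/(k−1) = 11.2·53.5/10.2 = 58.7451.

58.7451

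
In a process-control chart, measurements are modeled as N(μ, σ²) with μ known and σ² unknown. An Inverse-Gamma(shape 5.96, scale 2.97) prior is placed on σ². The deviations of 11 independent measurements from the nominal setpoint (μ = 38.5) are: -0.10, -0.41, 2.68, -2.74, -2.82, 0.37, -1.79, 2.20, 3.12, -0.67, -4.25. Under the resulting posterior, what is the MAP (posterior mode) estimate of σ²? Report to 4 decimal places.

With known mean μ and an Inverse-Gamma(α, β) prior on σ², the Normal likelihood is conjugate: posterior is Inv-Gamma(α + n/2, β + Σ(xᵢ−μ)²/2).
Σ(xᵢ−μ)² = (-0.10)² + (-0.41)² + (2.68)² + (-2.74)² + (-2.82)² + (0.37)² + (-1.79)² + (2.20)² + (3.12)² + (-0.67)² + (-4.25)² = 59.2473.
Posterior: Inv-Gamma(5.96 + 11/2, 2.97 + 59.2473/2) = Inv-Gamma(11.46, 32.59365).
Mode = β/(α+1) = 32.59365/12.46 = 2.6159.

2.6159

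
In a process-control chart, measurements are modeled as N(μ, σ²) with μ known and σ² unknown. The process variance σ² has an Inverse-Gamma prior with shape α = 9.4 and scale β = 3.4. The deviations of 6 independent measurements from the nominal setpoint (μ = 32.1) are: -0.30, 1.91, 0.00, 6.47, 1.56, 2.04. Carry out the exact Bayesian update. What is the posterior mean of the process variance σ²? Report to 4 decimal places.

With known mean μ and an Inverse-Gamma(α, β) prior on σ², the Normal likelihood is conjugate: posterior is Inv-Gamma(α + n/2, β + Σ(xᵢ−μ)²/2).
Σ(xᵢ−μ)² = (-0.30)² + (1.91)² + (0.00)² + (6.47)² + (1.56)² + (2.04)² = 52.1942.
Posterior: Inv-Gamma(9.4 + 6/2, 3.4 + 52.1942/2) = Inv-Gamma(12.40, 29.49710).
E[σ²|data] = β/(α−1) = 29.49710/11.40 = 2.5875.

2.5875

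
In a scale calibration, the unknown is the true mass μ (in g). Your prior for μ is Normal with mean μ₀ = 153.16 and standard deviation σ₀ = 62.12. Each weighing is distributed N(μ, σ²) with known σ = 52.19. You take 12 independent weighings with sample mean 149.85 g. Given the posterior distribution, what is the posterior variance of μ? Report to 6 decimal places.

214.373407

For Normal data with known variance σ², a Normal(μ₀, σ₀²) prior on μ is conjugate. Posterior precision = 1/σ₀² + n/σ²; posterior mean is the precision-weighted average of μ₀ and x̄.
σ₀² = 62.12² = 3858.8944, σ² = 52.19² = 2723.7961; σ² + n·σ₀² = 2723.7961 + 12·3858.8944 = 49030.5289.
Posterior precision = 1/σ₀² + n/σ² = 1/3858.8944 + 12/2723.7961 = (σ² + n·σ₀²)/(σ₀²σ²) = 49030.5289/(3858.8944·2723.7961); posterior variance σₙ² = σ₀²σ²/(σ² + n·σ₀²) = 3858.8944·2723.7961/49030.5289 = 214.373407.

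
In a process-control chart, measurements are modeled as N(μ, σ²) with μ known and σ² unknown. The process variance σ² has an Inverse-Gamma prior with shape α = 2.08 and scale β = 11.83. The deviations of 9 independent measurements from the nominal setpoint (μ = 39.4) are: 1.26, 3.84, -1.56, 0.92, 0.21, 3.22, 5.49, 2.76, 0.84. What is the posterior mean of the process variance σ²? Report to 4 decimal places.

8.2571

With known mean μ and an Inverse-Gamma(α, β) prior on σ², the Normal likelihood is conjugate: posterior is Inv-Gamma(α + n/2, β + Σ(xᵢ−μ)²/2).
Σ(xᵢ−μ)² = (1.26)² + (3.84)² + (-1.56)² + (0.92)² + (0.21)² + (3.22)² + (5.49)² + (2.76)² + (0.84)² = 68.4890.
Posterior: Inv-Gamma(2.08 + 9/2, 11.83 + 68.4890/2) = Inv-Gamma(6.58, 46.07450).
E[σ²|data] = β/(α−1) = 46.07450/5.58 = 8.2571.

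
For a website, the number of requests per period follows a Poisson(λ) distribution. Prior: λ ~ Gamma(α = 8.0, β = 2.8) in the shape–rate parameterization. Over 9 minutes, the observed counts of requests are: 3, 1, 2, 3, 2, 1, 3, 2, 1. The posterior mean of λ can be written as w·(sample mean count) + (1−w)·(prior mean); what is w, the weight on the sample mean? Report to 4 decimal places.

0.7627

With a Gamma(shape α, rate β) prior, the Poisson likelihood is conjugate: the posterior is Gamma(α + ΣXᵢ, β + n).
Posterior mean = (α₀+S)/(β₀+n) = [n/(β₀+n)]·(S/n) + [β₀/(β₀+n)]·(α₀/β₀), so only n and β₀ enter the weight.
Weight on data w = n/(β₀+n) = 9/(2.8+9) = 9/11.8 = 0.7627.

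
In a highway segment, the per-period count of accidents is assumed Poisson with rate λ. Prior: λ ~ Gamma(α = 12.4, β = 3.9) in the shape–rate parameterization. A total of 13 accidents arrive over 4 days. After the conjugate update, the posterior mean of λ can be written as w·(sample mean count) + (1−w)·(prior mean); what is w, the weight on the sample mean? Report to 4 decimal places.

With a Gamma(shape α, rate β) prior, the Poisson likelihood is conjugate: the posterior is Gamma(α + ΣXᵢ, β + n).
Posterior mean = (α₀+S)/(β₀+n) = [n/(β₀+n)]·(S/n) + [β₀/(β₀+n)]·(α₀/β₀), so only n and β₀ enter the weight.
Weight on data w = n/(β₀+n) = 4/(3.9+4) = 4/7.9 = 0.5063.

0.5063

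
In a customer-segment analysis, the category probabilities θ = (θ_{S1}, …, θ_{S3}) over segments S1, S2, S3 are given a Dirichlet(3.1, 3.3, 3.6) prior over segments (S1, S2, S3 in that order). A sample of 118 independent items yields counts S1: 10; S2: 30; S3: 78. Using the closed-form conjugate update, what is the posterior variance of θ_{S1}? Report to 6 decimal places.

The Dirichlet prior is conjugate to the Multinomial likelihood: each posterior αⱼ = prior αⱼ + observed count nⱼ.
Posterior concentration: (13.1, 33.3, 81.6), total = 128.0.
Var[θ_j] = α_j(Σα−α_j)/((Σα)²(Σα+1)) = 13.1·114.9/(128.0²·129.0) = 0.000712.

0.000712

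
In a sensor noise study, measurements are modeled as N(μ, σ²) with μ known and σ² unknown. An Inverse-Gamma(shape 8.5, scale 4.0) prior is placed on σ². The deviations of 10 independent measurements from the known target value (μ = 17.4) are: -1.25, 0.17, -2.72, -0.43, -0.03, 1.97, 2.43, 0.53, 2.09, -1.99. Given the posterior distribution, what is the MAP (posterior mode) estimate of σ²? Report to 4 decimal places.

With known mean μ and an Inverse-Gamma(α, β) prior on σ², the Normal likelihood is conjugate: posterior is Inv-Gamma(α + n/2, β + Σ(xᵢ−μ)²/2).
Σ(xᵢ−μ)² = (-1.25)² + (0.17)² + (-2.72)² + (-0.43)² + (-0.03)² + (1.97)² + (2.43)² + (0.53)² + (2.09)² + (-1.99)² = 27.5705.
Posterior: Inv-Gamma(8.5 + 10/2, 4.0 + 27.5705/2) = Inv-Gamma(13.50, 17.78525).
Mode = β/(α+1) = 17.78525/14.50 = 1.2266.

1.2266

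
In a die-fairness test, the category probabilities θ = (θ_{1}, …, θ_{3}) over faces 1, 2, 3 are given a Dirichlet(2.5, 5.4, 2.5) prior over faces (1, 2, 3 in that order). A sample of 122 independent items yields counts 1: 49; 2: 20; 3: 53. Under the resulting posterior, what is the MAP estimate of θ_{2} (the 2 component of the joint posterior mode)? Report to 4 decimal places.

0.1886

The Dirichlet prior is conjugate to the Multinomial likelihood: each posterior αⱼ = prior αⱼ + observed count nⱼ.
Posterior concentration: (51.5, 25.4, 55.5), total = 132.4.
Joint mode component: (α_{2}−1)/(Σα−K) = 24.4/129.4 = 0.1886.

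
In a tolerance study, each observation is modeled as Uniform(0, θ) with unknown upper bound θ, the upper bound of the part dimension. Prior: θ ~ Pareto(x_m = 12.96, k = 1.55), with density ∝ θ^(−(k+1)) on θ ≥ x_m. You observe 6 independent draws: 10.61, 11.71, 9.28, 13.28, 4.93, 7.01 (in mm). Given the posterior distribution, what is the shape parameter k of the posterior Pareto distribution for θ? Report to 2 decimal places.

7.55

A Pareto(scale x_m, shape k) prior on the upper bound θ of Uniform(0, θ) is conjugate: posterior is Pareto(max(x_m, max xᵢ), k + n).
Sample maximum = 13.28; prior scale x_m = 12.96 → posterior scale = max = 13.28.
Posterior shape = 1.55 + 6 = 7.55.
Posterior shape k = 7.55.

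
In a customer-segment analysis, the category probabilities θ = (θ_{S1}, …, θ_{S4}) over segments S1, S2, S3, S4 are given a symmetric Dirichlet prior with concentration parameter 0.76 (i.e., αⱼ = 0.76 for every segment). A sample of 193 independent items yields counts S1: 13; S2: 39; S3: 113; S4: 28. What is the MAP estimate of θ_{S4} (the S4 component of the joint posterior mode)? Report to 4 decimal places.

0.1446

The Dirichlet prior is conjugate to the Multinomial likelihood: each posterior αⱼ = prior αⱼ + observed count nⱼ.
Posterior concentration: (13.76, 39.76, 113.76, 28.76), total = 196.04.
Joint mode component: (α_{S4}−1)/(Σα−K) = 27.76/192.04 = 0.1446.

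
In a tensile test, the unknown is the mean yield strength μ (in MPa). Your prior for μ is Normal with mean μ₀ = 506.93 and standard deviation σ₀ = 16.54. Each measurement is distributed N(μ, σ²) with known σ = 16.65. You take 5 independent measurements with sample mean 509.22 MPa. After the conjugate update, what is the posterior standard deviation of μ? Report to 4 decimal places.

For Normal data with known variance σ², a Normal(μ₀, σ₀²) prior on μ is conjugate. Posterior precision = 1/σ₀² + n/σ²; posterior mean is the precision-weighted average of μ₀ and x̄.
σ₀² = 16.54² = 273.5716, σ² = 16.65² = 277.2225; σ² + n·σ₀² = 277.2225 + 5·273.5716 = 1645.0805.
Posterior precision = 1/σ₀² + n/σ² = 1/273.5716 + 5/277.2225 = (σ² + n·σ₀²)/(σ₀²σ²) = 1645.0805/(273.5716·277.2225); posterior variance σₙ² = σ₀²σ²/(σ² + n·σ₀²) = 273.5716·277.2225/1645.0805 = 46.101211.
Posterior SD = √σₙ² = √(273.5716·277.2225/1645.0805) = 6.7898.

6.7898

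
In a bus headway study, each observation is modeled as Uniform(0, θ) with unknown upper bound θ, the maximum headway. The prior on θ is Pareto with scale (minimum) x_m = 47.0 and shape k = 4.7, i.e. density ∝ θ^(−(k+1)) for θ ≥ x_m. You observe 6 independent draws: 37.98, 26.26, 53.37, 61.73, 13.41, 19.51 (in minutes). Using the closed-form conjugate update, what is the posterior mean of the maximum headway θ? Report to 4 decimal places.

68.0939

A Pareto(scale x_m, shape k) prior on the upper bound θ of Uniform(0, θ) is conjugate: posterior is Pareto(max(x_m, max xᵢ), k + n).
Sample maximum = 61.73; prior scale x_m = 47.0 → posterior scale = max = 61.73.
Posterior shape = 4.7 + 6 = 10.7.
E[θ|data] = k·x_m/(k−1) = 10.7·61.73/9.7 = 68.0939.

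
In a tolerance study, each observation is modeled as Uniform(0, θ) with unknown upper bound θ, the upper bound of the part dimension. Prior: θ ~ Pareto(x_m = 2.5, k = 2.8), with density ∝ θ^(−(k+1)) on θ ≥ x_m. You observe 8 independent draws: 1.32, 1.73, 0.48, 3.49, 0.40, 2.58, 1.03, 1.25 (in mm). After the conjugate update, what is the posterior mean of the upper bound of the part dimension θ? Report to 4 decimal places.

3.8461

A Pareto(scale x_m, shape k) prior on the upper bound θ of Uniform(0, θ) is conjugate: posterior is Pareto(max(x_m, max xᵢ), k + n).
Sample maximum = 3.49; prior scale x_m = 2.5 → posterior scale = max = 3.49.
Posterior shape = 2.8 + 8 = 10.8.
E[θ|data] = k·x_m/(k−1) = 10.8·3.49/9.8 = 3.8461.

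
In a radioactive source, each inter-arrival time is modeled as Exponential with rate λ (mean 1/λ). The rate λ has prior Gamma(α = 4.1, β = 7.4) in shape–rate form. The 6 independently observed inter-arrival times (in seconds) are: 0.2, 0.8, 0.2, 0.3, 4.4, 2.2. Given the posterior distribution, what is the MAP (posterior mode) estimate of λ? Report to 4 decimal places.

With a Gamma(shape α, rate β) prior on the exponential rate λ, the posterior after n observations with total T = Σxᵢ is Gamma(α+n, β+T).
Sum of observations T = 8.1 seconds; n = 6.
Posterior: Gamma(4.1+6, 7.4+8.1) = Gamma(10.1, 15.5).
Mode = (α−1)/β = 0.5871.

0.5871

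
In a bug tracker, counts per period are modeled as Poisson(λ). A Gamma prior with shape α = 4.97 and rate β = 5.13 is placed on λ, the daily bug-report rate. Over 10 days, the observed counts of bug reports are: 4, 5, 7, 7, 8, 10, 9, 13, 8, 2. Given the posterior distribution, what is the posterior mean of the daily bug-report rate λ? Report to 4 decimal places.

With a Gamma(shape α, rate β) prior, the Poisson likelihood is conjugate: the posterior is Gamma(α + ΣXᵢ, β + n).
Sum of counts S = 73 over n = 10 days.
Posterior: Gamma(α+S, β+n) = Gamma(4.97+73, 5.13+10) = Gamma(77.97, 15.13).
Posterior mean = α/β = 77.97/15.13 = 5.1533.

5.1533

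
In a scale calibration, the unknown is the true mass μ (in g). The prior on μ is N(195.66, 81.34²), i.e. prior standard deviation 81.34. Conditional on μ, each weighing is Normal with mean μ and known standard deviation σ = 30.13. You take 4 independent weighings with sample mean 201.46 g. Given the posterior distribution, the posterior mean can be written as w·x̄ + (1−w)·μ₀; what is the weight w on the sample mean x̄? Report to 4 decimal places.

0.9668

For Normal data with known variance σ², a Normal(μ₀, σ₀²) prior on μ is conjugate. Posterior precision = 1/σ₀² + n/σ²; posterior mean is the precision-weighted average of μ₀ and x̄.
σ₀² = 81.34² = 6616.1956, σ² = 30.13² = 907.8169. Prior precision 1/σ₀² = 1/6616.1956; data precision n/σ² = 4/907.8169.
w = (n/σ²)/(1/σ₀² + n/σ²) = n·σ₀²/(σ² + n·σ₀²) = 4·6616.1956/(907.8169 + 4·6616.1956) = 26464.7824/27372.5993 = 0.9668.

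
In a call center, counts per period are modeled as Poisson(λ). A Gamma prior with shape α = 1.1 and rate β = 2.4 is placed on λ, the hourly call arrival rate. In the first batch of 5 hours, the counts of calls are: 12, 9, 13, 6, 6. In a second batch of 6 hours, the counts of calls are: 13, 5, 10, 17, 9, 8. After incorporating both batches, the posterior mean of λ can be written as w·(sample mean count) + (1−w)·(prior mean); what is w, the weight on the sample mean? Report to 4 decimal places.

With a Gamma(shape α, rate β) prior, the Poisson likelihood is conjugate: the posterior is Gamma(α + ΣXᵢ, β + n).
Total number of hours: n = 5 + 6 = 11.
Posterior mean = (α₀+S)/(β₀+n) = [n/(β₀+n)]·(S/n) + [β₀/(β₀+n)]·(α₀/β₀), so only n and β₀ enter the weight.
Weight on data w = n/(β₀+n) = 11/(2.4+11) = 11/13.4 = 0.8209.

0.8209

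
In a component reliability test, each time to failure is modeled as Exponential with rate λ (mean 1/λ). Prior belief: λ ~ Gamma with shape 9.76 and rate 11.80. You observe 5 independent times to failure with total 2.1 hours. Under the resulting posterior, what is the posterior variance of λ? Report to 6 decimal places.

With a Gamma(shape α, rate β) prior on the exponential rate λ, the posterior after n observations with total T = Σxᵢ is Gamma(α+n, β+T).
Posterior: Gamma(9.76+5, 11.80+2.1) = Gamma(14.76, 13.90).
Var = α/β² = 0.076394.

0.076394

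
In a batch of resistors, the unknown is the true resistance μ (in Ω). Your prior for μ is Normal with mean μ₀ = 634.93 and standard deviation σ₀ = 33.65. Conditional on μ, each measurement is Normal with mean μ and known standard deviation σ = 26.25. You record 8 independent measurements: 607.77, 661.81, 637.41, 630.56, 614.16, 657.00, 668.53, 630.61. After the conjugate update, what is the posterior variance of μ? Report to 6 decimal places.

For Normal data with known variance σ², a Normal(μ₀, σ₀²) prior on μ is conjugate. Posterior precision = 1/σ₀² + n/σ²; posterior mean is the precision-weighted average of μ₀ and x̄.
σ₀² = 33.65² = 1132.3225, σ² = 26.25² = 689.0625; σ² + n·σ₀² = 689.0625 + 8·1132.3225 = 9747.6425.
Posterior precision = 1/σ₀² + n/σ² = 1/1132.3225 + 8/689.0625 = (σ² + n·σ₀²)/(σ₀²σ²) = 9747.6425/(1132.3225·689.0625); posterior variance σₙ² = σ₀²σ²/(σ² + n·σ₀²) = 1132.3225·689.0625/9747.6425 = 80.044069.

80.044069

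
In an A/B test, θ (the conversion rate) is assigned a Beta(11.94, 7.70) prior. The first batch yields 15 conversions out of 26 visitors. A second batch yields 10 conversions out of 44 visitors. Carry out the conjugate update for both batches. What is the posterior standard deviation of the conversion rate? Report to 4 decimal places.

The Beta prior is conjugate to a Binomial/Bernoulli likelihood; the update adds successes to α and failures to β.
After batch 1: Beta(11.94+15, 7.70+11) = Beta(26.94, 18.70).
After batch 2: Beta(26.94+10, 18.70+34) = Beta(36.94, 52.70).
Var = αβ/((α+β)²(α+β+1)) = 36.94·52.70/(89.64²·90.64) = 0.00267291; SD = √0.00267291 = 0.0517.

0.0517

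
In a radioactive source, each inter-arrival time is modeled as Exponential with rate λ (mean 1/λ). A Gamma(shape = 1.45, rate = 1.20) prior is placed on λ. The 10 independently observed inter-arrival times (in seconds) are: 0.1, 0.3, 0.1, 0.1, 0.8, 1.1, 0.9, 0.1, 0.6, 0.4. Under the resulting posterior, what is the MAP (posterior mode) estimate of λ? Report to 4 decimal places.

1.8333

With a Gamma(shape α, rate β) prior on the exponential rate λ, the posterior after n observations with total T = Σxᵢ is Gamma(α+n, β+T).
Sum of observations T = 4.5 seconds; n = 10.
Posterior: Gamma(1.45+10, 1.20+4.5) = Gamma(11.45, 5.70).
Mode = (α−1)/β = 1.8333.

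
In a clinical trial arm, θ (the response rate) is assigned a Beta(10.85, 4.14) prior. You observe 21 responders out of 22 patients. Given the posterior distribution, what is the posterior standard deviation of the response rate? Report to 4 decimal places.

0.0561

The Beta prior is conjugate to a Binomial/Bernoulli likelihood; the update adds successes to α and failures to β.
Posterior: Beta(α+k, β+n−k) = Beta(10.85+21, 4.14+1) = Beta(31.85, 5.14).
Var = αβ/((α+β)²(α+β+1)) = 31.85·5.14/(36.99²·37.99) = 0.00314945; SD = √0.00314945 = 0.0561.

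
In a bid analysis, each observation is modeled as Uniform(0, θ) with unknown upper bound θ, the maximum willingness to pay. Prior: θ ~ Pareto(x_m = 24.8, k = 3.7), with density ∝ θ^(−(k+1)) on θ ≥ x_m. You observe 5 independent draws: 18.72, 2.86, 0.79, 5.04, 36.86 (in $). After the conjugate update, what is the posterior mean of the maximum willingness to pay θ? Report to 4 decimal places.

A Pareto(scale x_m, shape k) prior on the upper bound θ of Uniform(0, θ) is conjugate: posterior is Pareto(max(x_m, max xᵢ), k + n).
Sample maximum = 36.86; prior scale x_m = 24.8 → posterior scale = max = 36.86.
Posterior shape = 3.7 + 5 = 8.7.
E[θ|data] = k·x_m/(k−1) = 8.7·36.86/7.7 = 41.6470.

41.6470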